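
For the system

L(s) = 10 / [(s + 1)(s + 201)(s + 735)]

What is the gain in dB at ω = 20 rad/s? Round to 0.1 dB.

At s = jω = j20:
pole (s+1): 1 + j20 → |·| = √(1²+20²) = √401 ≈ 20.025, ∠ = arctan(20/1) ≈ 87.14°
pole (s+201): 201 + j20 → |·| = √(201²+20²) = √40801 ≈ 201.99, ∠ = arctan(20/201) ≈ 5.68°
pole (s+735): 735 + j20 → |·| = √(735²+20²) = √540625 ≈ 735.27, ∠ = arctan(20/735) ≈ 1.56°
|L| = 10 / 2.9741e+06 ≈ 3.3624e-06
Gain = 20 log₁₀(3.3624e-06) ≈ -109.47 dB

-109.5 dB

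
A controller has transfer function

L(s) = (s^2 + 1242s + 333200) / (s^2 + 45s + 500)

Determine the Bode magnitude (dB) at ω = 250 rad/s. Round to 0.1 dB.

Substitute s = j250:
Numerator: (j250)^2 + 1242(j250) + 333200 = 270700 + j310500
Denominator: (j250)^2 + 45(j250) + 500 = -62000 + j11250
|N| = √(270700² + 310500²) ≈ 4.1193e+05, ∠N ≈ 48.92°
|D| = √(62000² + 11250²) ≈ 63012, ∠D ≈ 169.72°
|L| = 4.1193e+05 / 63012 ≈ 6.5373
Gain = 20 log₁₀(6.5373) ≈ 16.31 dB

16.3 dB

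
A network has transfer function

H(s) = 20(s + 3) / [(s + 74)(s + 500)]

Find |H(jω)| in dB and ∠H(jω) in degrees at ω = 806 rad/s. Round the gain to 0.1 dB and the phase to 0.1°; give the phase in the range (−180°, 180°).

-33.6 dB, -53.2°

At s = jω = j806:
zero (s+3): 3 + j806 → |·| = √(3²+806²) = √649645 ≈ 806.01, ∠ = arctan(806/3) ≈ 89.79°
pole (s+74): 74 + j806 → |·| = √(74²+806²) = √655112 ≈ 809.39, ∠ = arctan(806/74) ≈ 84.75°
pole (s+500): 500 + j806 → |·| = √(500²+806²) = √899636 ≈ 948.49, ∠ = arctan(806/500) ≈ 58.19°
|H| = 20 · 806.01 / 7.677e+05 ≈ 0.020998
Gain = 20 log₁₀(0.020998) ≈ -33.56 dB
∠H = 89.79° − 142.94° = -53.15°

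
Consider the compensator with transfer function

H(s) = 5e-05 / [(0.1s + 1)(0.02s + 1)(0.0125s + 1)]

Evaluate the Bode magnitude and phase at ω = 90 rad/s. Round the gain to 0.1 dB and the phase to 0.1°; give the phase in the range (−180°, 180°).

At ω = 90 rad/s:
pole (1 + j90·0.1) = 1 + j9 → |·| ≈ 9.0554, ∠ ≈ 83.66°
pole (1 + j90·0.02) = 1 + j1.8 → |·| ≈ 2.0591, ∠ ≈ 60.95°
pole (1 + j90·0.0125) = 1 + j1.125 → |·| ≈ 1.5052, ∠ ≈ 48.37°
|H| = 5e-05 · 1 / (9.0554 · 2.0591 · 1.5052) ≈ 1.7815e-06
Gain = 20 log₁₀(1.7815e-06) ≈ -114.98 dB
∠H = (0°) − (83.66° + 60.95° + 48.37°) = -192.98° ≡ 167.02° (principal value)

-115.0 dB, 167.0°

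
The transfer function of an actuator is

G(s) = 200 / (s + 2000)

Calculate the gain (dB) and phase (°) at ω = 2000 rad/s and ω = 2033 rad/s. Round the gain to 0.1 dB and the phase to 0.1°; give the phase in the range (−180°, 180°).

ω = 2000: -23.0 dB, -45.0°; ω = 2033: -23.1 dB, -45.5°

Substitute s = j2000:
Numerator: 200 = 200 + j0
Denominator: (j2000) + 2000 = 2000 + j2000
|N| = √(200² + 0²) ≈ 200, ∠N ≈ 0.00°
|D| = √(2000² + 2000²) ≈ 2828.4, ∠D ≈ 45.00°
|G| = 200 / 2828.4 ≈ 0.070711
Gain = 20 log₁₀(0.070711) ≈ -23.01 dB
∠G = 0.00° − 45.00° = -45.00°

Substitute s = j2033:
Numerator: 200 = 200 + j0
Denominator: (j2033) + 2000 = 2000 + j2033
|N| = √(200² + 0²) ≈ 200, ∠N ≈ 0.00°
|D| = √(2000² + 2033²) ≈ 2851.9, ∠D ≈ 45.47°
|G| = 200 / 2851.9 ≈ 0.070129
Gain = 20 log₁₀(0.070129) ≈ -23.08 dB
∠G = 0.00° − 45.47° = -45.47°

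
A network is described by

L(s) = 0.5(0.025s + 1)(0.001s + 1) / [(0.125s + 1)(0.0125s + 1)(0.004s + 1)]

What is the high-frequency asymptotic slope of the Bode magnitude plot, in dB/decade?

-20 dB/decade

Each pole contributes −20 dB/decade at high frequency; each zero contributes +20 dB/decade.
Net: 2 zero(s) − 3 pole(s) → -20 dB/decade.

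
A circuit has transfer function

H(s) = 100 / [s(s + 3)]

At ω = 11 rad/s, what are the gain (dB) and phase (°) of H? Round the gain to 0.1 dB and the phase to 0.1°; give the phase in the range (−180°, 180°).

-2.0 dB, -164.7°

At s = jω = j11:
pole (s+3): 3 + j11 → |·| = √(3²+11²) = √130 ≈ 11.402, ∠ = arctan(11/3) ≈ 74.74°
pole at origin: |s| = 11, ∠ = 90.00° (in denominator)
|H| = 100 / 125.42 ≈ 0.79732
Gain = 20 log₁₀(0.79732) ≈ -1.97 dB
∠H = 0.00° − 164.74° = -164.74°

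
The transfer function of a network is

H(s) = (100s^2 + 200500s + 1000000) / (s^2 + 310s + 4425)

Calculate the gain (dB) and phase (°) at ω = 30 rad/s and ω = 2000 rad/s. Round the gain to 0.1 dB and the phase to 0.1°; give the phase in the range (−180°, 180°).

Substitute s = j30:
Numerator: 100(j30)^2 + 200500(j30) + 1000000 = 910000 + j6015000
Denominator: (j30)^2 + 310(j30) + 4425 = 3525 + j9300
|N| = √(910000² + 6015000²) ≈ 6.0834e+06, ∠N ≈ 81.40°
|D| = √(3525² + 9300²) ≈ 9945.6, ∠D ≈ 69.24°
|H| = 6.0834e+06 / 9945.6 ≈ 611.67
Gain = 20 log₁₀(611.67) ≈ 55.73 dB
∠H = 81.40° − 69.24° = 12.16°

Substitute s = j2000:
Numerator: 100(j2000)^2 + 200500(j2000) + 1000000 = -399000000 + j401000000
Denominator: (j2000)^2 + 310(j2000) + 4425 = -3995575 + j620000
|N| = √(399000000² + 401000000²) ≈ 5.6569e+08, ∠N ≈ 134.86°
|D| = √(3995575² + 620000²) ≈ 4.0434e+06, ∠D ≈ 171.18°
|H| = 5.6569e+08 / 4.0434e+06 ≈ 139.9
Gain = 20 log₁₀(139.9) ≈ 42.92 dB
∠H = 134.86° − 171.18° = -36.32°

ω = 30: 55.7 dB, 12.2°; ω = 2000: 42.9 dB, -36.3°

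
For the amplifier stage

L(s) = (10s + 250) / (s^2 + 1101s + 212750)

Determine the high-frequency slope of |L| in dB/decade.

-20 dB/decade

Each pole contributes −20 dB/decade at high frequency; each zero contributes +20 dB/decade.
Net: 1 zero(s) − 2 pole(s) → -20 dB/decade.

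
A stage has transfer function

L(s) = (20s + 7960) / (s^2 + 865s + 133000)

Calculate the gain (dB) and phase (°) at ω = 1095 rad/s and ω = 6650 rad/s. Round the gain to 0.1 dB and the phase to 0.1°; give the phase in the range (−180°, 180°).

ω = 1095: -35.7 dB, -68.4°; ω = 6650: -50.5 dB, -86.0°

Substitute s = j1095:
Numerator: 20(j1095) + 7960 = 7960 + j21900
Denominator: (j1095)^2 + 865(j1095) + 133000 = -1066025 + j947175
|N| = √(7960² + 21900²) ≈ 23302, ∠N ≈ 70.03°
|D| = √(1066025² + 947175²) ≈ 1.426e+06, ∠D ≈ 138.38°
|L| = 23302 / 1.426e+06 ≈ 0.016341
Gain = 20 log₁₀(0.016341) ≈ -35.73 dB
∠L = 70.03° − 138.38° = -68.35°

Substitute s = j6650:
Numerator: 20(j6650) + 7960 = 7960 + j133000
Denominator: (j6650)^2 + 865(j6650) + 133000 = -44089500 + j5752250
|N| = √(7960² + 133000²) ≈ 1.3324e+05, ∠N ≈ 86.57°
|D| = √(44089500² + 5752250²) ≈ 4.4463e+07, ∠D ≈ 172.57°
|L| = 1.3324e+05 / 4.4463e+07 ≈ 0.0029966
Gain = 20 log₁₀(0.0029966) ≈ -50.47 dB
∠L = 86.57° − 172.57° = -86.00°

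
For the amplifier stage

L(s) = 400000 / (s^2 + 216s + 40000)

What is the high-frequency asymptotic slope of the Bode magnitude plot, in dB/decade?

-40 dB/decade

Each pole contributes −20 dB/decade at high frequency; each zero contributes +20 dB/decade.
Net: 0 zero(s) − 2 pole(s) → -40 dB/decade.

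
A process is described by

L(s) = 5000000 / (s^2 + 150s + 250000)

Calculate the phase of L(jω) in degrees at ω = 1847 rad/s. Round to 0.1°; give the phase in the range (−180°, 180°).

-175.0°

At s = jω = j1847:
quadratic: (j1847)² + 150·j1847 + 250000 = -3161409 + j277050 → |·| ≈ 3.1735e+06, ∠ ≈ 174.99°
∠L = 0.00° − 174.99° = -174.99°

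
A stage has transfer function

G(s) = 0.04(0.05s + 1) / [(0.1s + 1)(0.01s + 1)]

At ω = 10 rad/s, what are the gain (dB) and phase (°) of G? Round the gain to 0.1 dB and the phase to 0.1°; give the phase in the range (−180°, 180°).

At ω = 10 rad/s:
zero (1 + j10·0.05) = 1 + j0.5 → |·| ≈ 1.118, ∠ ≈ 26.57°
pole (1 + j10·0.1) = 1 + j1 → |·| ≈ 1.4142, ∠ ≈ 45.00°
pole (1 + j10·0.01) = 1 + j0.1 → |·| ≈ 1.005, ∠ ≈ 5.71°
|G| = 0.04 · 1.118 / (1.4142 · 1.005) ≈ 0.031465
Gain = 20 log₁₀(0.031465) ≈ -30.04 dB
∠G = (26.57°) − (45.00° + 5.71°) = -24.14°

-30.0 dB, -24.1°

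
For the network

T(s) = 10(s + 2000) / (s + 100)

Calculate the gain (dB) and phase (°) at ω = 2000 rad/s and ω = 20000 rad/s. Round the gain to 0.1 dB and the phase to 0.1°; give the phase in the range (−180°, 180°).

ω = 2000: 23.0 dB, -42.1°; ω = 20000: 20.0 dB, -5.4°

At s = jω = j2000:
zero (s+2000): 2000 + j2000 → |·| = √(2000²+2000²) = √8000000 ≈ 2828.4, ∠ = arctan(2000/2000) ≈ 45.00°
pole (s+100): 100 + j2000 → |·| = √(100²+2000²) = √4010000 ≈ 2002.5, ∠ = arctan(2000/100) ≈ 87.14°
|T| = 10 · 2828.4 / 2002.5 ≈ 14.124
Gain = 20 log₁₀(14.124) ≈ 23.00 dB
∠T = 45.00° − 87.14° = -42.14°

At s = jω = j20000:
zero (s+2000): 2000 + j20000 → |·| = √(2000²+20000²) = √404000000 ≈ 20100, ∠ = arctan(20000/2000) ≈ 84.29°
pole (s+100): 100 + j20000 → |·| = √(100²+20000²) = √400010000 ≈ 20000, ∠ = arctan(20000/100) ≈ 89.71°
|T| = 10 · 20100 / 20000 ≈ 10.05
Gain = 20 log₁₀(10.05) ≈ 20.04 dB
∠T = 84.29° − 89.71° = -5.42°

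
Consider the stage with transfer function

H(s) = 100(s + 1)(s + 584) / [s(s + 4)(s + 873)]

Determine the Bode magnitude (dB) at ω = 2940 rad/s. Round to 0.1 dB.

-29.6 dB

At s = jω = j2940:
zero (s+1): 1 + j2940 → |·| = √(1²+2940²) = √8643601 ≈ 2940, ∠ = arctan(2940/1) ≈ 89.98°
zero (s+584): 584 + j2940 → |·| = √(584²+2940²) = √8984656 ≈ 2997.4, ∠ = arctan(2940/584) ≈ 78.77°
pole (s+4): 4 + j2940 → |·| = √(4²+2940²) = √8643616 ≈ 2940, ∠ = arctan(2940/4) ≈ 89.92°
pole (s+873): 873 + j2940 → |·| = √(873²+2940²) = √9405729 ≈ 3066.9, ∠ = arctan(2940/873) ≈ 73.46°
pole at origin: |s| = 2940, ∠ = 90.00° (in denominator)
|H| = 100 · 8.8124e+06 / 2.6509e+10 ≈ 0.033243
Gain = 20 log₁₀(0.033243) ≈ -29.57 dB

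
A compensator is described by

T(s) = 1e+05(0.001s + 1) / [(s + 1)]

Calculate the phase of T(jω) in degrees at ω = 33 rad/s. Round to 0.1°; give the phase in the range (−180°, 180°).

-86.4°

At ω = 33 rad/s:
zero (1 + j33·0.001) = 1 + j0.033 → |·| ≈ 1.0005, ∠ ≈ 1.89°
pole (1 + j33·1) = 1 + j33 → |·| ≈ 33.015, ∠ ≈ 88.26°
∠T = (1.89°) − (88.26°) = -86.37°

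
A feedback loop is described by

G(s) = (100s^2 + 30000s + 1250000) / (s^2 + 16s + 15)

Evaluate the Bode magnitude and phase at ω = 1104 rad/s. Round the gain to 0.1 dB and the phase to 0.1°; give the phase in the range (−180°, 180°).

Substitute s = j1104:
Numerator: 100(j1104)^2 + 30000(j1104) + 1250000 = -120631600 + j33120000
Denominator: (j1104)^2 + 16(j1104) + 15 = -1218801 + j17664
|N| = √(120631600² + 33120000²) ≈ 1.251e+08, ∠N ≈ 164.65°
|D| = √(1218801² + 17664²) ≈ 1.2189e+06, ∠D ≈ 179.17°
|G| = 1.251e+08 / 1.2189e+06 ≈ 102.63
Gain = 20 log₁₀(102.63) ≈ 40.23 dB
∠G = 164.65° − 179.17° = -14.52°

40.2 dB, -14.5°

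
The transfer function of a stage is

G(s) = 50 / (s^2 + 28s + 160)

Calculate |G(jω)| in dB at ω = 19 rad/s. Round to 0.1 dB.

Substitute s = j19:
Numerator: 50 = 50 + j0
Denominator: (j19)^2 + 28(j19) + 160 = -201 + j532
|N| = √(50² + 0²) ≈ 50, ∠N ≈ 0.00°
|D| = √(201² + 532²) ≈ 568.7, ∠D ≈ 110.70°
|G| = 50 / 568.7 ≈ 0.08792
Gain = 20 log₁₀(0.08792) ≈ -21.12 dB

-21.1 dB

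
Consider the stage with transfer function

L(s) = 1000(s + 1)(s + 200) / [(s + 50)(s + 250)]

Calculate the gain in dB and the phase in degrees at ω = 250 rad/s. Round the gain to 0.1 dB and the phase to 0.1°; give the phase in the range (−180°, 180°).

At s = jω = j250:
zero (s+1): 1 + j250 → |·| = √(1²+250²) = √62501 ≈ 250, ∠ = arctan(250/1) ≈ 89.77°
zero (s+200): 200 + j250 → |·| = √(200²+250²) = √102500 ≈ 320.16, ∠ = arctan(250/200) ≈ 51.34°
pole (s+50): 50 + j250 → |·| = √(50²+250²) = √65000 ≈ 254.95, ∠ = arctan(250/50) ≈ 78.69°
pole (s+250): 250 + j250 → |·| = √(250²+250²) = √125000 ≈ 353.55, ∠ = arctan(250/250) ≈ 45.00°
|L| = 1000 · 80040 / 90138 ≈ 887.97
Gain = 20 log₁₀(887.97) ≈ 58.97 dB
∠L = 141.11° − 123.69° = 17.42°

59.0 dB, 17.4°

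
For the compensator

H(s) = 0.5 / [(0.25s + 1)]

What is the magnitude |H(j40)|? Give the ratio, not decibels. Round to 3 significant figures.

At ω = 40 rad/s:
pole (1 + j40·0.25) = 1 + j10 → |·| ≈ 10.05, ∠ ≈ 84.29°
|H| = 0.5 · 1 / (10.05) ≈ 0.049751

0.0498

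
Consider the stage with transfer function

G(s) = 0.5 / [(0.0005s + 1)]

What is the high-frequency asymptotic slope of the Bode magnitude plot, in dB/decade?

-20 dB/decade

Each pole contributes −20 dB/decade at high frequency; each zero contributes +20 dB/decade.
Net: 0 zero(s) − 1 pole(s) → -20 dB/decade.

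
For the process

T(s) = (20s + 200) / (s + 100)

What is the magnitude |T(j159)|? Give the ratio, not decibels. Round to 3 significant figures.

17.0

Substitute s = j159:
Numerator: 20(j159) + 200 = 200 + j3180
Denominator: (j159) + 100 = 100 + j159
|N| = √(200² + 3180²) ≈ 3186.3, ∠N ≈ 86.40°
|D| = √(100² + 159²) ≈ 187.83, ∠D ≈ 57.83°
|T| = 3186.3 / 187.83 ≈ 16.964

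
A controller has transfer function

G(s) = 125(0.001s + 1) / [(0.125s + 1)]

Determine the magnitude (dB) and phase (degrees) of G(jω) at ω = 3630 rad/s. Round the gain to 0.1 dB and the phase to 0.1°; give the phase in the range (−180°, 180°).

0.3 dB, -15.3°

At ω = 3630 rad/s:
zero (1 + j3630·0.001) = 1 + j3.63 → |·| ≈ 3.7652, ∠ ≈ 74.60°
pole (1 + j3630·0.125) = 1 + j453.75 → |·| ≈ 453.75, ∠ ≈ 89.87°
|G| = 125 · 3.7652 / (453.75) ≈ 1.0372
Gain = 20 log₁₀(1.0372) ≈ 0.32 dB
∠G = (74.60°) − (89.87°) = -15.27°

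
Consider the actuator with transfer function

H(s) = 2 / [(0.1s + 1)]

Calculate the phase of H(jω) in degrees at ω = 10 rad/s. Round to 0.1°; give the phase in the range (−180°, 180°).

At ω = 10 rad/s:
pole (1 + j10·0.1) = 1 + j1 → |·| ≈ 1.4142, ∠ ≈ 45.00°
∠H = (0°) − (45.00°) = -45.00°

-45.0°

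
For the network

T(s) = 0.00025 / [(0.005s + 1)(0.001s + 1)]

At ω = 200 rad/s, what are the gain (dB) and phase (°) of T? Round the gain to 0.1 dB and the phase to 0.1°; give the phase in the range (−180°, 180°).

At ω = 200 rad/s:
pole (1 + j200·0.005) = 1 + j1 → |·| ≈ 1.4142, ∠ ≈ 45.00°
pole (1 + j200·0.001) = 1 + j0.2 → |·| ≈ 1.0198, ∠ ≈ 11.31°
|T| = 0.00025 · 1 / (1.4142 · 1.0198) ≈ 0.00017335
Gain = 20 log₁₀(0.00017335) ≈ -75.22 dB
∠T = (0°) − (45.00° + 11.31°) = -56.31°

-75.2 dB, -56.3°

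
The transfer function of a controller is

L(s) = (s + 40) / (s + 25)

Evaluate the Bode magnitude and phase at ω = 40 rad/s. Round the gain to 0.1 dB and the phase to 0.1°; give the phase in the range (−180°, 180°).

Substitute s = j40:
Numerator: (j40) + 40 = 40 + j40
Denominator: (j40) + 25 = 25 + j40
|N| = √(40² + 40²) ≈ 56.569, ∠N ≈ 45.00°
|D| = √(25² + 40²) ≈ 47.17, ∠D ≈ 57.99°
|L| = 56.569 / 47.17 ≈ 1.1993
Gain = 20 log₁₀(1.1993) ≈ 1.58 dB
∠L = 45.00° − 57.99° = -12.99°

1.6 dB, -13.0°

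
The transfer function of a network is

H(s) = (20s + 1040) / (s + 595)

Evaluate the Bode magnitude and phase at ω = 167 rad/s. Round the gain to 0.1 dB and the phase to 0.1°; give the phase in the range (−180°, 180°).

Substitute s = j167:
Numerator: 20(j167) + 1040 = 1040 + j3340
Denominator: (j167) + 595 = 595 + j167
|N| = √(1040² + 3340²) ≈ 3498.2, ∠N ≈ 72.70°
|D| = √(595² + 167²) ≈ 617.99, ∠D ≈ 15.68°
|H| = 3498.2 / 617.99 ≈ 5.6606
Gain = 20 log₁₀(5.6606) ≈ 15.06 dB
∠H = 72.70° − 15.68° = 57.02°

15.1 dB, 57.0°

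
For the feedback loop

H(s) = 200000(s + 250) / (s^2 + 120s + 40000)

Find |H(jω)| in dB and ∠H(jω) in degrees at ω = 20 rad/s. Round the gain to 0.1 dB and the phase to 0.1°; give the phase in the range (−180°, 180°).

62.0 dB, 1.1°

At s = jω = j20:
zero (s+250): 250 + j20 → |·| = √(250²+20²) = √62900 ≈ 250.8, ∠ = arctan(20/250) ≈ 4.57°
quadratic: (j20)² + 120·j20 + 40000 = 39600 + j2400 → |·| ≈ 39673, ∠ ≈ 3.47°
|H| = 200000 · 250.8 / 39673 ≈ 1264.3
Gain = 20 log₁₀(1264.3) ≈ 62.04 dB
∠H = 4.57° − 3.47° = 1.10°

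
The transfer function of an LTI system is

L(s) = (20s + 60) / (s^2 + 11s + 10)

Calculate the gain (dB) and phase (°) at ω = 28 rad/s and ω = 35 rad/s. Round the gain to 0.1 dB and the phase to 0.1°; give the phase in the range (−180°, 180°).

Substitute s = j28:
Numerator: 20(j28) + 60 = 60 + j560
Denominator: (j28)^2 + 11(j28) + 10 = -774 + j308
|N| = √(60² + 560²) ≈ 563.21, ∠N ≈ 83.88°
|D| = √(774² + 308²) ≈ 833.03, ∠D ≈ 158.30°
|L| = 563.21 / 833.03 ≈ 0.6761
Gain = 20 log₁₀(0.6761) ≈ -3.40 dB
∠L = 83.88° − 158.30° = -74.42°

Substitute s = j35:
Numerator: 20(j35) + 60 = 60 + j700
Denominator: (j35)^2 + 11(j35) + 10 = -1215 + j385
|N| = √(60² + 700²) ≈ 702.57, ∠N ≈ 85.10°
|D| = √(1215² + 385²) ≈ 1274.5, ∠D ≈ 162.42°
|L| = 702.57 / 1274.5 ≈ 0.55125
Gain = 20 log₁₀(0.55125) ≈ -5.17 dB
∠L = 85.10° − 162.42° = -77.32°

ω = 28: -3.4 dB, -74.4°; ω = 35: -5.2 dB, -77.3°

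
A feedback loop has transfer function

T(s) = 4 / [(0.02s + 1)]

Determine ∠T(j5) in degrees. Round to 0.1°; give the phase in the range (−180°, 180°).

-5.7°

At ω = 5 rad/s:
pole (1 + j5·0.02) = 1 + j0.1 → |·| ≈ 1.005, ∠ ≈ 5.71°
∠T = (0°) − (5.71°) = -5.71°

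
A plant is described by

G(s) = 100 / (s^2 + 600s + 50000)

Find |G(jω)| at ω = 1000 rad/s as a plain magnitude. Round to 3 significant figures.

Substitute s = j1000:
Numerator: 100 = 100 + j0
Denominator: (j1000)^2 + 600(j1000) + 50000 = -950000 + j600000
|N| = √(100² + 0²) ≈ 100, ∠N ≈ 0.00°
|D| = √(950000² + 600000²) ≈ 1.1236e+06, ∠D ≈ 147.72°
|G| = 100 / 1.1236e+06 ≈ 8.9e-05

8.90e-05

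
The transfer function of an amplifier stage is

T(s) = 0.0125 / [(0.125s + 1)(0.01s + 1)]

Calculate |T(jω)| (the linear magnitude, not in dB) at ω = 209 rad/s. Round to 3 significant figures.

0.000206

At ω = 209 rad/s:
pole (1 + j209·0.125) = 1 + j26.125 → |·| ≈ 26.144, ∠ ≈ 87.81°
pole (1 + j209·0.01) = 1 + j2.09 → |·| ≈ 2.3169, ∠ ≈ 64.43°
|T| = 0.0125 · 1 / (26.144 · 2.3169) ≈ 0.00020636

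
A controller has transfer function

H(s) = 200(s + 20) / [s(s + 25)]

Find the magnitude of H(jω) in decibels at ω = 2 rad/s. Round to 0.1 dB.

At s = jω = j2:
zero (s+20): 20 + j2 → |·| = √(20²+2²) = √404 ≈ 20.1, ∠ = arctan(2/20) ≈ 5.71°
pole (s+25): 25 + j2 → |·| = √(25²+2²) = √629 ≈ 25.08, ∠ = arctan(2/25) ≈ 4.57°
pole at origin: |s| = 2, ∠ = 90.00° (in denominator)
|H| = 200 · 20.1 / 50.16 ≈ 80.144
Gain = 20 log₁₀(80.144) ≈ 38.08 dB

38.1 dB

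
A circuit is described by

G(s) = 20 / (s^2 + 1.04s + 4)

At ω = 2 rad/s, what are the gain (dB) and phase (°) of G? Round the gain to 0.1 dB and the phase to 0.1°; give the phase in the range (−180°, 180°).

19.7 dB, -90.0°

At s = jω = j2:
quadratic: (j2)² + 1.04·j2 + 4 = 0 + j2.08 → |·| ≈ 2.08, ∠ ≈ 90.00°
|G| = 20 / 2.08 ≈ 9.6154
Gain = 20 log₁₀(9.6154) ≈ 19.66 dB
∠G = 0.00° − 90.00° = -90.00°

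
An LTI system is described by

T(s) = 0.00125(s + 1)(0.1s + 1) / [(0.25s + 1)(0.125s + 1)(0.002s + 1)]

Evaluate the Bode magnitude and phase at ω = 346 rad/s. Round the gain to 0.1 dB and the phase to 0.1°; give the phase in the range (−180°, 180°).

-49.7 dB, -34.5°

At ω = 346 rad/s:
zero (1 + j346·1) = 1 + j346 → |·| ≈ 346, ∠ ≈ 89.83°
zero (1 + j346·0.1) = 1 + j34.6 → |·| ≈ 34.614, ∠ ≈ 88.34°
pole (1 + j346·0.25) = 1 + j86.5 → |·| ≈ 86.506, ∠ ≈ 89.34°
pole (1 + j346·0.125) = 1 + j43.25 → |·| ≈ 43.262, ∠ ≈ 88.68°
pole (1 + j346·0.002) = 1 + j0.692 → |·| ≈ 1.2161, ∠ ≈ 34.68°
|T| = 0.00125 · 346 · 34.614 / (86.506 · 43.262 · 1.2161) ≈ 0.0032894
Gain = 20 log₁₀(0.0032894) ≈ -49.66 dB
∠T = (89.83° + 88.34°) − (89.34° + 88.68° + 34.68°) = -34.53°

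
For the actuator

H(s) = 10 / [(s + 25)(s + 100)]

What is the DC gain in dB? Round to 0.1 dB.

H(0) = 10 / (25·100) = 0.004
20 log₁₀(0.004) ≈ -47.96 dB

-48.0 dB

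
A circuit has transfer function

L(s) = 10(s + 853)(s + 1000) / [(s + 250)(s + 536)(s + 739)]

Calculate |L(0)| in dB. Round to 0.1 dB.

-21.3 dB

L(0) = 10·853·1000 / (250·536·739) ≈ 0.086139
20 log₁₀(0.086139) ≈ -21.30 dB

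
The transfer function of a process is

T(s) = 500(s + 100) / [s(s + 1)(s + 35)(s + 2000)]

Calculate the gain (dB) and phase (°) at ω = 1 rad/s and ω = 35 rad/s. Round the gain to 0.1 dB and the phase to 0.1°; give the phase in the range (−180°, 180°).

ω = 1: -5.9 dB, -136.1°; ω = 35: -67.2 dB, 154.9°

At s = jω = j1:
zero (s+100): 100 + j1 → |·| = √(100²+1²) = √10001 ≈ 100, ∠ = arctan(1/100) ≈ 0.57°
pole (s+1): 1 + j1 → |·| = √(1²+1²) = √2 ≈ 1.4142, ∠ = arctan(1/1) ≈ 45.00°
pole (s+35): 35 + j1 → |·| = √(35²+1²) = √1226 ≈ 35.014, ∠ = arctan(1/35) ≈ 1.64°
pole (s+2000): 2000 + j1 → |·| = √(2000²+1²) = √4000001 ≈ 2000, ∠ = arctan(1/2000) ≈ 0.03°
pole at origin: |s| = 1, ∠ = 90.00° (in denominator)
|T| = 500 · 100 / 99034 ≈ 0.50488
Gain = 20 log₁₀(0.50488) ≈ -5.94 dB
∠T = 0.57° − 136.67° = -136.10°

At s = jω = j35:
zero (s+100): 100 + j35 → |·| = √(100²+35²) = √11225 ≈ 105.95, ∠ = arctan(35/100) ≈ 19.29°
pole (s+1): 1 + j35 → |·| = √(1²+35²) = √1226 ≈ 35.014, ∠ = arctan(35/1) ≈ 88.36°
pole (s+35): 35 + j35 → |·| = √(35²+35²) = √2450 ≈ 49.497, ∠ = arctan(35/35) ≈ 45.00°
pole (s+2000): 2000 + j35 → |·| = √(2000²+35²) = √4001225 ≈ 2000.3, ∠ = arctan(35/2000) ≈ 1.00°
pole at origin: |s| = 35, ∠ = 90.00° (in denominator)
|T| = 500 · 105.95 / 1.2133e+08 ≈ 0.00043662
Gain = 20 log₁₀(0.00043662) ≈ -67.20 dB
∠T = 19.29° − 224.36° = -205.07° ≡ 154.93° (principal value)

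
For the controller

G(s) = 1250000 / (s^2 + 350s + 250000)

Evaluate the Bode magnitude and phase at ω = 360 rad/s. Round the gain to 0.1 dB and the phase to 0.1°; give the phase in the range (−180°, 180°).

17.1 dB, -46.3°

At s = jω = j360:
quadratic: (j360)² + 350·j360 + 250000 = 120400 + j126000 → |·| ≈ 1.7428e+05, ∠ ≈ 46.30°
|G| = 1250000 / 1.7428e+05 ≈ 7.1724
Gain = 20 log₁₀(7.1724) ≈ 17.11 dB
∠G = 0.00° − 46.30° = -46.30°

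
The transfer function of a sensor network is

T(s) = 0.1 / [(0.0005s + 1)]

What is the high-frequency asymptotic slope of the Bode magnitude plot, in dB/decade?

Each pole contributes −20 dB/decade at high frequency; each zero contributes +20 dB/decade.
Net: 0 zero(s) − 1 pole(s) → -20 dB/decade.

-20 dB/decade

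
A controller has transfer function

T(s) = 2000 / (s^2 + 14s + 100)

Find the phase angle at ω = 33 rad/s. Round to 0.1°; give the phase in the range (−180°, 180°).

At s = jω = j33:
quadratic: (j33)² + 14·j33 + 100 = -989 + j462 → |·| ≈ 1091.6, ∠ ≈ 154.96°
∠T = 0.00° − 154.96° = -154.96°

-155.0°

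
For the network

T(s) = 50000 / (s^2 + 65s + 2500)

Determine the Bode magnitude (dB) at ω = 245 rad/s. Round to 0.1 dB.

-1.5 dB

At s = jω = j245:
quadratic: (j245)² + 65·j245 + 2500 = -57525 + j15925 → |·| ≈ 59689, ∠ ≈ 164.53°
|T| = 50000 / 59689 ≈ 0.83768
Gain = 20 log₁₀(0.83768) ≈ -1.54 dB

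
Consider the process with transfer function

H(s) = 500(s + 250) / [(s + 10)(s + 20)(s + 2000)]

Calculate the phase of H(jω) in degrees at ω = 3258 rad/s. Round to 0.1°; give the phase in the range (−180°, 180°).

-152.3°

At s = jω = j3258:
zero (s+250): 250 + j3258 → |·| = √(250²+3258²) = √10677064 ≈ 3267.6, ∠ = arctan(3258/250) ≈ 85.61°
pole (s+10): 10 + j3258 → |·| = √(10²+3258²) = √10614664 ≈ 3258, ∠ = arctan(3258/10) ≈ 89.82°
pole (s+20): 20 + j3258 → |·| = √(20²+3258²) = √10614964 ≈ 3258.1, ∠ = arctan(3258/20) ≈ 89.65°
pole (s+2000): 2000 + j3258 → |·| = √(2000²+3258²) = √14614564 ≈ 3822.9, ∠ = arctan(3258/2000) ≈ 58.46°
∠H = 85.61° − 237.93° = -152.32°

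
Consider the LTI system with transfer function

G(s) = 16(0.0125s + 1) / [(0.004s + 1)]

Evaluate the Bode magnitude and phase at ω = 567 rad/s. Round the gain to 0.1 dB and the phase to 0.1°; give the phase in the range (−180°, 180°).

33.3 dB, 15.8°

At ω = 567 rad/s:
zero (1 + j567·0.0125) = 1 + j7.0875 → |·| ≈ 7.1577, ∠ ≈ 81.97°
pole (1 + j567·0.004) = 1 + j2.268 → |·| ≈ 2.4787, ∠ ≈ 66.21°
|G| = 16 · 7.1577 / (2.4787) ≈ 46.203
Gain = 20 log₁₀(46.203) ≈ 33.29 dB
∠G = (81.97°) − (66.21°) = 15.76°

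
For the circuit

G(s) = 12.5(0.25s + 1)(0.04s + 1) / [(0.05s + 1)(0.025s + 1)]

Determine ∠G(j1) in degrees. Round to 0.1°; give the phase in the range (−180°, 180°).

12.0°

At ω = 1 rad/s:
zero (1 + j1·0.25) = 1 + j0.25 → |·| ≈ 1.0308, ∠ ≈ 14.04°
zero (1 + j1·0.04) = 1 + j0.04 → |·| ≈ 1.0008, ∠ ≈ 2.29°
pole (1 + j1·0.05) = 1 + j0.05 → |·| ≈ 1.0012, ∠ ≈ 2.86°
pole (1 + j1·0.025) = 1 + j0.025 → |·| ≈ 1.0003, ∠ ≈ 1.43°
∠G = (14.04° + 2.29°) − (2.86° + 1.43°) = 12.04°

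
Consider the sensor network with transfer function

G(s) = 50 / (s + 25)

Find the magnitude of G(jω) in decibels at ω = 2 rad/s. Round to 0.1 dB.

6.0 dB

Substitute s = j2:
Numerator: 50 = 50 + j0
Denominator: (j2) + 25 = 25 + j2
|N| = √(50² + 0²) ≈ 50, ∠N ≈ 0.00°
|D| = √(25² + 2²) ≈ 25.08, ∠D ≈ 4.57°
|G| = 50 / 25.08 ≈ 1.9936
Gain = 20 log₁₀(1.9936) ≈ 5.99 dB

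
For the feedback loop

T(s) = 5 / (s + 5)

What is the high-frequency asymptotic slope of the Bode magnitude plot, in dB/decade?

-20 dB/decade

Each pole contributes −20 dB/decade at high frequency; each zero contributes +20 dB/decade.
Net: 0 zero(s) − 1 pole(s) → -20 dB/decade.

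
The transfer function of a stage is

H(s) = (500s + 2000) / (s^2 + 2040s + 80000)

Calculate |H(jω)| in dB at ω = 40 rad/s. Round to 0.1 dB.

-15.0 dB

Substitute s = j40:
Numerator: 500(j40) + 2000 = 2000 + j20000
Denominator: (j40)^2 + 2040(j40) + 80000 = 78400 + j81600
|N| = √(2000² + 20000²) ≈ 20100, ∠N ≈ 84.29°
|D| = √(78400² + 81600²) ≈ 1.1316e+05, ∠D ≈ 46.15°
|H| = 20100 / 1.1316e+05 ≈ 0.17762
Gain = 20 log₁₀(0.17762) ≈ -15.01 dB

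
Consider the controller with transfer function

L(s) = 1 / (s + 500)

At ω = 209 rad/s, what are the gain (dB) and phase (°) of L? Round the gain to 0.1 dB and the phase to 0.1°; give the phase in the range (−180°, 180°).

-54.7 dB, -22.7°

Substitute s = j209:
Numerator: 1 = 1 + j0
Denominator: (j209) + 500 = 500 + j209
|N| = √(1² + 0²) ≈ 1, ∠N ≈ 0.00°
|D| = √(500² + 209²) ≈ 541.92, ∠D ≈ 22.68°
|L| = 1 / 541.92 ≈ 0.0018453
Gain = 20 log₁₀(0.0018453) ≈ -54.68 dB
∠L = 0.00° − 22.68° = -22.68°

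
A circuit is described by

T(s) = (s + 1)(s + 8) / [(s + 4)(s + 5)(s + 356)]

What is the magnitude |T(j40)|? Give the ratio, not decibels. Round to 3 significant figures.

0.00281

At s = jω = j40:
zero (s+1): 1 + j40 → |·| = √(1²+40²) = √1601 ≈ 40.012, ∠ = arctan(40/1) ≈ 88.57°
zero (s+8): 8 + j40 → |·| = √(8²+40²) = √1664 ≈ 40.792, ∠ = arctan(40/8) ≈ 78.69°
pole (s+4): 4 + j40 → |·| = √(4²+40²) = √1616 ≈ 40.2, ∠ = arctan(40/4) ≈ 84.29°
pole (s+5): 5 + j40 → |·| = √(5²+40²) = √1625 ≈ 40.311, ∠ = arctan(40/5) ≈ 82.87°
pole (s+356): 356 + j40 → |·| = √(356²+40²) = √128336 ≈ 358.24, ∠ = arctan(40/356) ≈ 6.41°
|T| = 1 · 1632.2 / 5.8053e+05 ≈ 0.0028116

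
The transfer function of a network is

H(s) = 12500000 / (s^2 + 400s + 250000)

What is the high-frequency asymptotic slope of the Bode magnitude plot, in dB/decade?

Each pole contributes −20 dB/decade at high frequency; each zero contributes +20 dB/decade.
Net: 0 zero(s) − 2 pole(s) → -40 dB/decade.

-40 dB/decade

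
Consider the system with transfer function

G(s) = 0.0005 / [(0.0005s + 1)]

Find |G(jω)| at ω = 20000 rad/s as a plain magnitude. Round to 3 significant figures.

4.98e-05

At ω = 20000 rad/s:
pole (1 + j20000·0.0005) = 1 + j10 → |·| ≈ 10.05, ∠ ≈ 84.29°
|G| = 0.0005 · 1 / (10.05) ≈ 4.9751e-05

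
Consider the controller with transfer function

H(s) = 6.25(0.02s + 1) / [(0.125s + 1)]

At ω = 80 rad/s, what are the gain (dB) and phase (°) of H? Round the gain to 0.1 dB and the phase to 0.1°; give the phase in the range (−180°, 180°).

At ω = 80 rad/s:
zero (1 + j80·0.02) = 1 + j1.6 → |·| ≈ 1.8868, ∠ ≈ 57.99°
pole (1 + j80·0.125) = 1 + j10 → |·| ≈ 10.05, ∠ ≈ 84.29°
|H| = 6.25 · 1.8868 / (10.05) ≈ 1.1734
Gain = 20 log₁₀(1.1734) ≈ 1.39 dB
∠H = (57.99°) − (84.29°) = -26.30°

1.4 dB, -26.3°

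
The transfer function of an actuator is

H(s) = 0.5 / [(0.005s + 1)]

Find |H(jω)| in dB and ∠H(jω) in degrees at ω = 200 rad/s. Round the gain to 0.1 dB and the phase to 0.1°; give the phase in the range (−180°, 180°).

At ω = 200 rad/s:
pole (1 + j200·0.005) = 1 + j1 → |·| ≈ 1.4142, ∠ ≈ 45.00°
|H| = 0.5 · 1 / (1.4142) ≈ 0.35356
Gain = 20 log₁₀(0.35356) ≈ -9.03 dB
∠H = (0°) − (45.00°) = -45.00°

-9.0 dB, -45.0°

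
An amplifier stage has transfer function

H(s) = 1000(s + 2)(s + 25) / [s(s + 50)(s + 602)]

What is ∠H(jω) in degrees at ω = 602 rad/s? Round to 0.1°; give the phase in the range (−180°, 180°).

At s = jω = j602:
zero (s+2): 2 + j602 → |·| = √(2²+602²) = √362408 ≈ 602, ∠ = arctan(602/2) ≈ 89.81°
zero (s+25): 25 + j602 → |·| = √(25²+602²) = √363029 ≈ 602.52, ∠ = arctan(602/25) ≈ 87.62°
pole (s+50): 50 + j602 → |·| = √(50²+602²) = √364904 ≈ 604.07, ∠ = arctan(602/50) ≈ 85.25°
pole (s+602): 602 + j602 → |·| = √(602²+602²) = √724808 ≈ 851.36, ∠ = arctan(602/602) ≈ 45.00°
pole at origin: |s| = 602, ∠ = 90.00° (in denominator)
∠H = 177.43° − 220.25° = -42.82°

-42.8°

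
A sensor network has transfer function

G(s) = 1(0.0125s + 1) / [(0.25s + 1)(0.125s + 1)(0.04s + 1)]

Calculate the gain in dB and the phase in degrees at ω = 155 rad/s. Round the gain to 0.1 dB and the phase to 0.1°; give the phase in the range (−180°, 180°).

-66.7 dB, 166.3°

At ω = 155 rad/s:
zero (1 + j155·0.0125) = 1 + j1.9375 → |·| ≈ 2.1803, ∠ ≈ 62.70°
pole (1 + j155·0.25) = 1 + j38.75 → |·| ≈ 38.763, ∠ ≈ 88.52°
pole (1 + j155·0.125) = 1 + j19.375 → |·| ≈ 19.401, ∠ ≈ 87.05°
pole (1 + j155·0.04) = 1 + j6.2 → |·| ≈ 6.2801, ∠ ≈ 80.84°
|G| = 1 · 2.1803 / (38.763 · 19.401 · 6.2801) ≈ 0.00046165
Gain = 20 log₁₀(0.00046165) ≈ -66.71 dB
∠G = (62.70°) − (88.52° + 87.05° + 80.84°) = -193.71° ≡ 166.29° (principal value)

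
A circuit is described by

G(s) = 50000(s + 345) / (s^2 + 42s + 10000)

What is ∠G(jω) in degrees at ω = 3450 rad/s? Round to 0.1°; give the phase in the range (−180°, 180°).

At s = jω = j3450:
zero (s+345): 345 + j3450 → |·| = √(345²+3450²) = √12021525 ≈ 3467.2, ∠ = arctan(3450/345) ≈ 84.29°
quadratic: (j3450)² + 42·j3450 + 10000 = -11892500 + j144900 → |·| ≈ 1.1893e+07, ∠ ≈ 179.30°
∠G = 84.29° − 179.30° = -95.01°

-95.0°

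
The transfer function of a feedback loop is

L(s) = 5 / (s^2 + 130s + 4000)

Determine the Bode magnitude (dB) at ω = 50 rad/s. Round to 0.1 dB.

-62.5 dB

Substitute s = j50:
Numerator: 5 = 5 + j0
Denominator: (j50)^2 + 130(j50) + 4000 = 1500 + j6500
|N| = √(5² + 0²) ≈ 5, ∠N ≈ 0.00°
|D| = √(1500² + 6500²) ≈ 6670.8, ∠D ≈ 77.01°
|L| = 5 / 6670.8 ≈ 0.00074954
Gain = 20 log₁₀(0.00074954) ≈ -62.50 dB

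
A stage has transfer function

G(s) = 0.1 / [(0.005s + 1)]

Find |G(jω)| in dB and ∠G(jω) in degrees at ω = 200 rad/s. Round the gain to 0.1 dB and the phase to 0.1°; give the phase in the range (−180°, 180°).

-23.0 dB, -45.0°

At ω = 200 rad/s:
pole (1 + j200·0.005) = 1 + j1 → |·| ≈ 1.4142, ∠ ≈ 45.00°
|G| = 0.1 · 1 / (1.4142) ≈ 0.070711
Gain = 20 log₁₀(0.070711) ≈ -23.01 dB
∠G = (0°) − (45.00°) = -45.00°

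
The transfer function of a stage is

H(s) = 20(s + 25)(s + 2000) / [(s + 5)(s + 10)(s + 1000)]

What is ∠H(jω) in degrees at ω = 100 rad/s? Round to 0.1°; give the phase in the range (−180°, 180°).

-98.3°

At s = jω = j100:
zero (s+25): 25 + j100 → |·| = √(25²+100²) = √10625 ≈ 103.08, ∠ = arctan(100/25) ≈ 75.96°
zero (s+2000): 2000 + j100 → |·| = √(2000²+100²) = √4010000 ≈ 2002.5, ∠ = arctan(100/2000) ≈ 2.86°
pole (s+5): 5 + j100 → |·| = √(5²+100²) = √10025 ≈ 100.12, ∠ = arctan(100/5) ≈ 87.14°
pole (s+10): 10 + j100 → |·| = √(10²+100²) = √10100 ≈ 100.5, ∠ = arctan(100/10) ≈ 84.29°
pole (s+1000): 1000 + j100 → |·| = √(1000²+100²) = √1010000 ≈ 1005, ∠ = arctan(100/1000) ≈ 5.71°
∠H = 78.82° − 177.14° = -98.32°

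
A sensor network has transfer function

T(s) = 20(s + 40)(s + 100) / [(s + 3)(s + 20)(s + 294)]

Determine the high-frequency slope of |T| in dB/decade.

Each pole contributes −20 dB/decade at high frequency; each zero contributes +20 dB/decade.
Net: 2 zero(s) − 3 pole(s) → -20 dB/decade.

-20 dB/decade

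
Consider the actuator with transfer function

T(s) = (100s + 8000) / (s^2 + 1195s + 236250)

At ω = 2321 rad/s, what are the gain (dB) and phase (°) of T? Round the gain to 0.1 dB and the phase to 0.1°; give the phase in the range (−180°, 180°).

-28.0 dB, -63.7°

Substitute s = j2321:
Numerator: 100(j2321) + 8000 = 8000 + j232100
Denominator: (j2321)^2 + 1195(j2321) + 236250 = -5150791 + j2773595
|N| = √(8000² + 232100²) ≈ 2.3224e+05, ∠N ≈ 88.03°
|D| = √(5150791² + 2773595²) ≈ 5.8501e+06, ∠D ≈ 151.70°
|T| = 2.3224e+05 / 5.8501e+06 ≈ 0.039698
Gain = 20 log₁₀(0.039698) ≈ -28.02 dB
∠T = 88.03° − 151.70° = -63.67°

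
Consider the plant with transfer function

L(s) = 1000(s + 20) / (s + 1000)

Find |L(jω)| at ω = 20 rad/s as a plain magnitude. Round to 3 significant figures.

At s = jω = j20:
zero (s+20): 20 + j20 → |·| = √(20²+20²) = √800 ≈ 28.284, ∠ = arctan(20/20) ≈ 45.00°
pole (s+1000): 1000 + j20 → |·| = √(1000²+20²) = √1000400 ≈ 1000.2, ∠ = arctan(20/1000) ≈ 1.15°
|L| = 1000 · 28.284 / 1000.2 ≈ 28.278

28.3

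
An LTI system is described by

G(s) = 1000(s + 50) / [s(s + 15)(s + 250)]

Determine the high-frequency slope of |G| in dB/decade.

-40 dB/decade

Each pole contributes −20 dB/decade at high frequency; each zero contributes +20 dB/decade.
Net: 1 zero(s) − 3 pole(s) → -40 dB/decade.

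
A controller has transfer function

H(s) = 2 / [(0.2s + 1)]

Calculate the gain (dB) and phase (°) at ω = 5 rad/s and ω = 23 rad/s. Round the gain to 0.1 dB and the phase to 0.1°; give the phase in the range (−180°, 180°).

At ω = 5 rad/s:
pole (1 + j5·0.2) = 1 + j1 → |·| ≈ 1.4142, ∠ ≈ 45.00°
|H| = 2 · 1 / (1.4142) ≈ 1.4142
Gain = 20 log₁₀(1.4142) ≈ 3.01 dB
∠H = (0°) − (45.00°) = -45.00°

At ω = 23 rad/s:
pole (1 + j23·0.2) = 1 + j4.6 → |·| ≈ 4.7074, ∠ ≈ 77.74°
|H| = 2 · 1 / (4.7074) ≈ 0.42486
Gain = 20 log₁₀(0.42486) ≈ -7.44 dB
∠H = (0°) − (77.74°) = -77.74°

ω = 5: 3.0 dB, -45.0°; ω = 23: -7.4 dB, -77.7°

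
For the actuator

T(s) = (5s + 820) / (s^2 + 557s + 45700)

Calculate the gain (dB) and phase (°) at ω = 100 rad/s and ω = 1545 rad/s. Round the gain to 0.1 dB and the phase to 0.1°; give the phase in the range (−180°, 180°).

Substitute s = j100:
Numerator: 5(j100) + 820 = 820 + j500
Denominator: (j100)^2 + 557(j100) + 45700 = 35700 + j55700
|N| = √(820² + 500²) ≈ 960.42, ∠N ≈ 31.37°
|D| = √(35700² + 55700²) ≈ 66159, ∠D ≈ 57.34°
|T| = 960.42 / 66159 ≈ 0.014517
Gain = 20 log₁₀(0.014517) ≈ -36.76 dB
∠T = 31.37° − 57.34° = -25.97°

Substitute s = j1545:
Numerator: 5(j1545) + 820 = 820 + j7725
Denominator: (j1545)^2 + 557(j1545) + 45700 = -2341325 + j860565
|N| = √(820² + 7725²) ≈ 7768.4, ∠N ≈ 83.94°
|D| = √(2341325² + 860565²) ≈ 2.4945e+06, ∠D ≈ 159.82°
|T| = 7768.4 / 2.4945e+06 ≈ 0.0031142
Gain = 20 log₁₀(0.0031142) ≈ -50.13 dB
∠T = 83.94° − 159.82° = -75.88°

ω = 100: -36.8 dB, -26.0°; ω = 1545: -50.1 dB, -75.9°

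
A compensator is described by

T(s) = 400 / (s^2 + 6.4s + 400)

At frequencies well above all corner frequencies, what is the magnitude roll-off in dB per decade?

-40 dB/decade

Each pole contributes −20 dB/decade at high frequency; each zero contributes +20 dB/decade.
Net: 0 zero(s) − 2 pole(s) → -40 dB/decade.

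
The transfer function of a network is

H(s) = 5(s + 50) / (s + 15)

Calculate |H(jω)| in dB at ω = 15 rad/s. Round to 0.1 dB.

21.8 dB

At s = jω = j15:
zero (s+50): 50 + j15 → |·| = √(50²+15²) = √2725 ≈ 52.202, ∠ = arctan(15/50) ≈ 16.70°
pole (s+15): 15 + j15 → |·| = √(15²+15²) = √450 ≈ 21.213, ∠ = arctan(15/15) ≈ 45.00°
|H| = 5 · 52.202 / 21.213 ≈ 12.304
Gain = 20 log₁₀(12.304) ≈ 21.80 dB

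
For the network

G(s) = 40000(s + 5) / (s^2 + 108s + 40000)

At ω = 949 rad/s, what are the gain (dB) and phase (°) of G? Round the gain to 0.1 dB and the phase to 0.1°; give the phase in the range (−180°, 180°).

32.8 dB, -83.5°

At s = jω = j949:
zero (s+5): 5 + j949 → |·| = √(5²+949²) = √900626 ≈ 949.01, ∠ = arctan(949/5) ≈ 89.70°
quadratic: (j949)² + 108·j949 + 40000 = -860601 + j102492 → |·| ≈ 8.6668e+05, ∠ ≈ 173.21°
|G| = 40000 · 949.01 / 8.6668e+05 ≈ 43.8
Gain = 20 log₁₀(43.8) ≈ 32.83 dB
∠G = 89.70° − 173.21° = -83.51°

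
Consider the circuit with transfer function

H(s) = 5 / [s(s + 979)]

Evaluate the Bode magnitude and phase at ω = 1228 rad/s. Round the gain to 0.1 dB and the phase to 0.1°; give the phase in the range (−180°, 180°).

-111.7 dB, -141.4°

At s = jω = j1228:
pole (s+979): 979 + j1228 → |·| = √(979²+1228²) = √2466425 ≈ 1570.5, ∠ = arctan(1228/979) ≈ 51.44°
pole at origin: |s| = 1228, ∠ = 90.00° (in denominator)
|H| = 5 / 1.9286e+06 ≈ 2.5926e-06
Gain = 20 log₁₀(2.5926e-06) ≈ -111.73 dB
∠H = 0.00° − 141.44° = -141.44°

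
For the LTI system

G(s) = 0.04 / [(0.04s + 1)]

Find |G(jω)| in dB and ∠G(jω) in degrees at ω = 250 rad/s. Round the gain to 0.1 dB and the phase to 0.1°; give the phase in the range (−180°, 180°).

-48.0 dB, -84.3°

At ω = 250 rad/s:
pole (1 + j250·0.04) = 1 + j10 → |·| ≈ 10.05, ∠ ≈ 84.29°
|G| = 0.04 · 1 / (10.05) ≈ 0.0039801
Gain = 20 log₁₀(0.0039801) ≈ -48.00 dB
∠G = (0°) − (84.29°) = -84.29°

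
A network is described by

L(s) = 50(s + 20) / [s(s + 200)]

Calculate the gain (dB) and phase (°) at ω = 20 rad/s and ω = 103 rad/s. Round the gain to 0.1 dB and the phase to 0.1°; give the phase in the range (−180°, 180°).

At s = jω = j20:
zero (s+20): 20 + j20 → |·| = √(20²+20²) = √800 ≈ 28.284, ∠ = arctan(20/20) ≈ 45.00°
pole (s+200): 200 + j20 → |·| = √(200²+20²) = √40400 ≈ 201, ∠ = arctan(20/200) ≈ 5.71°
pole at origin: |s| = 20, ∠ = 90.00° (in denominator)
|L| = 50 · 28.284 / 4020 ≈ 0.35179
Gain = 20 log₁₀(0.35179) ≈ -9.07 dB
∠L = 45.00° − 95.71° = -50.71°

At s = jω = j103:
zero (s+20): 20 + j103 → |·| = √(20²+103²) = √11009 ≈ 104.92, ∠ = arctan(103/20) ≈ 79.01°
pole (s+200): 200 + j103 → |·| = √(200²+103²) = √50609 ≈ 224.96, ∠ = arctan(103/200) ≈ 27.25°
pole at origin: |s| = 103, ∠ = 90.00° (in denominator)
|L| = 50 · 104.92 / 23171 ≈ 0.2264
Gain = 20 log₁₀(0.2264) ≈ -12.90 dB
∠L = 79.01° − 117.25° = -38.24°

ω = 20: -9.1 dB, -50.7°; ω = 103: -12.9 dB, -38.2°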